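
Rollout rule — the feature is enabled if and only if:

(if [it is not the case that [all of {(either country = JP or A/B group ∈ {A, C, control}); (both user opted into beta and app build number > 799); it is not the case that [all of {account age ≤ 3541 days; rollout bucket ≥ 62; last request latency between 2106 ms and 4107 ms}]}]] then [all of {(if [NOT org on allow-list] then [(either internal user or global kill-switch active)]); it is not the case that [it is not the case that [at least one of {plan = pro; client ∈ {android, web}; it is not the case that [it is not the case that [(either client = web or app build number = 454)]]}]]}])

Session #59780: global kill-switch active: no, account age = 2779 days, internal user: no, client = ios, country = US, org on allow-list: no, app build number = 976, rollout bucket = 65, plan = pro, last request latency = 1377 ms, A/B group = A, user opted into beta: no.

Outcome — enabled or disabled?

Atomic conditions:
  country = JP: US == JP is false
  A/B group ∈ {A, C, control}: A is in the set → true
  user opted into beta: no → false
  app build number > 799: 976 > 799 is true
  account age ≤ 3541 days: 2779 ≤ 3541 is true
  rollout bucket ≥ 62: 65 ≥ 62 is true
  last request latency between 2106 ms and 4107 ms: 1377 in [2106, 4107] is false
  NOT org on allow-list: no → true
  internal user: no → false
  global kill-switch active: no → false
  plan = pro: pro == pro is true
  client ∈ {android, web}: ios is not in the set → false
  client = web: ios == web is false
  app build number = 454: 976 == 454 is false
Combine:
[1.1.1] false OR true = true
[1.1.2] false AND true = false
[1.1.3.1] true AND true AND false = false
[1.1.3] NOT false = true
[1.1] true AND false AND true = false
[1] NOT false = true
[2.1.2] false OR false = false
[2.1] true → false = false
[2.2.1.1.3.1.1] false OR false = false
[2.2.1.1.3.1] NOT false = true
[2.2.1.1.3] NOT true = false
[2.2.1.1] true OR false OR false = true
[2.2.1] NOT true = false
[2.2] NOT false = true
[2] false AND true = false
[root] true → false = false
Overall: false → disabled

Disabled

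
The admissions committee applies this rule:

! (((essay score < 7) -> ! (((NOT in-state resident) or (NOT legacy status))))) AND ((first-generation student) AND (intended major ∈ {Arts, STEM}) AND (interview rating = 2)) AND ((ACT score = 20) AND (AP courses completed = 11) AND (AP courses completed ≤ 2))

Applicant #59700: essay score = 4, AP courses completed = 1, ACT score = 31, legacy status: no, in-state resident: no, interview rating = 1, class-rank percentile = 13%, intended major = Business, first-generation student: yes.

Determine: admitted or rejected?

Atomic conditions:
  essay score < 7: 4 < 7 is true
  NOT in-state resident: no → true
  NOT legacy status: no → true
  first-generation student: yes → true
  intended major ∈ {Arts, STEM}: Business is not in the set → false
  interview rating = 2: 1 == 2 is false
  ACT score = 20: 31 == 20 is false
  AP courses completed = 11: 1 == 11 is false
  AP courses completed ≤ 2: 1 ≤ 2 is true
Combine:
[1.1.2.1] true OR true = true
[1.1.2] NOT true = false
[1.1] true → false = false
[1] NOT false = true
[2] true AND false AND false = false
[3] false AND false AND true = false
[root] true AND false AND false = false
Overall: false → rejected

Rejected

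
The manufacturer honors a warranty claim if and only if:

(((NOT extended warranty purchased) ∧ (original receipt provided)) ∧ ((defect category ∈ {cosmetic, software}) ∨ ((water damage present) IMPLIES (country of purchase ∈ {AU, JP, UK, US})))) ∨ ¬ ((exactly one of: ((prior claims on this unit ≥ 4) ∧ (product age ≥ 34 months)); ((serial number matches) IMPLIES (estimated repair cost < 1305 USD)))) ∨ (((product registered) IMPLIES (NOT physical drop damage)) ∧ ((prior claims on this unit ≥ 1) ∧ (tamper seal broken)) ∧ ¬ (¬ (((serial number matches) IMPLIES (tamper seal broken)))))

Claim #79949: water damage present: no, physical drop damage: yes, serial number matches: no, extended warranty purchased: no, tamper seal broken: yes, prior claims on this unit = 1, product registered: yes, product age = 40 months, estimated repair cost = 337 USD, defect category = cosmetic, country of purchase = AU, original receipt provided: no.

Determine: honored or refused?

Refused

Atomic conditions:
  NOT extended warranty purchased: no → true
  original receipt provided: no → false
  defect category ∈ {cosmetic, software}: cosmetic is in the set → true
  water damage present: no → false
  country of purchase ∈ {AU, JP, UK, US}: AU is in the set → true
  prior claims on this unit ≥ 4: 1 ≥ 4 is false
  product age ≥ 34 months: 40 ≥ 34 is true
  serial number matches: no → false
  estimated repair cost < 1305 USD: 337 < 1305 is true
  product registered: yes → true
  NOT physical drop damage: yes → false
  prior claims on this unit ≥ 1: 1 ≥ 1 is true
  tamper seal broken: yes → true
Combine:
[1.1] true AND false = false
[1.2.2] false → true (antecedent false ⇒ implication holds) = true
[1.2] true OR true = true
[1] false AND true = false
[2.1.1] false AND true = false
[2.1.2] false → true (antecedent false ⇒ implication holds) = true
[2.1] exactly-one(false, true) = true
[2] NOT true = false
[3.1] true → false = false
[3.2] true AND true = true
[3.3.1.1] false → true (antecedent false ⇒ implication holds) = true
[3.3.1] NOT true = false
[3.3] NOT false = true
[3] false AND true AND true = false
[root] false OR false OR false = false
Overall: false → refused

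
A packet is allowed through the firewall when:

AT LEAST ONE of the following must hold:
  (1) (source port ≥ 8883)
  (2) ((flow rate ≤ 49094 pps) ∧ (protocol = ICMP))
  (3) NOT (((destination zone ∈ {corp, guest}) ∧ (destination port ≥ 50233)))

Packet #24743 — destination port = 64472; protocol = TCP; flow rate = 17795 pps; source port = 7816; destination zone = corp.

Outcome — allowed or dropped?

Atomic conditions:
  source port ≥ 8883: 7816 ≥ 8883 is false
  flow rate ≤ 49094 pps: 17795 ≤ 49094 is true
  protocol = ICMP: TCP == ICMP is false
  destination zone ∈ {corp, guest}: corp is in the set → true
  destination port ≥ 50233: 64472 ≥ 50233 is true
Combine:
[2] true AND false = false
[3.1] true AND true = true
[3] NOT true = false
[root] false OR false OR false = false
Overall: false → dropped

Dropped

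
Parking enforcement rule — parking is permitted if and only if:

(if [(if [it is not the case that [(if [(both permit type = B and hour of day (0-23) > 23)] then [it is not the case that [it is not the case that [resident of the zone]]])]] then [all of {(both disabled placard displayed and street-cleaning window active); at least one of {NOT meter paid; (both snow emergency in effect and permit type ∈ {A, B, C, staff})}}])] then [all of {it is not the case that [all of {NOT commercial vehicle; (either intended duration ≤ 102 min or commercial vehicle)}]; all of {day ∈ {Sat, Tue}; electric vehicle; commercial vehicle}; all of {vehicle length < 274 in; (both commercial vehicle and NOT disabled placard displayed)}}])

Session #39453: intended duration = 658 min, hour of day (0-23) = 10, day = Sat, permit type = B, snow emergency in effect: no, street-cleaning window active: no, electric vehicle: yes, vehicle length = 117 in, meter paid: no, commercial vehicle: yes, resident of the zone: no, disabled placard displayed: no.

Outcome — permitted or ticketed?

Permitted

Atomic conditions:
  permit type = B: B == B is true
  hour of day (0-23) > 23: 10 > 23 is false
  resident of the zone: no → false
  disabled placard displayed: no → false
  street-cleaning window active: no → false
  NOT meter paid: no → true
  snow emergency in effect: no → false
  permit type ∈ {A, B, C, staff}: B is in the set → true
  NOT commercial vehicle: yes → false
  intended duration ≤ 102 min: 658 ≤ 102 is false
  commercial vehicle: yes → true
  day ∈ {Sat, Tue}: Sat is in the set → true
  electric vehicle: yes → true
  vehicle length < 274 in: 117 < 274 is true
  NOT disabled placard displayed: no → true
Combine:
[1.1.1.1] true AND false = false
[1.1.1.2.1] NOT false = true
[1.1.1.2] NOT true = false
[1.1.1] false → false (antecedent false ⇒ implication holds) = true
[1.1] NOT true = false
[1.2.1] false AND false = false
[1.2.2.2] false AND true = false
[1.2.2] true OR false = true
[1.2] false AND true = false
[1] false → false (antecedent false ⇒ implication holds) = true
[2.1.1.2] false OR true = true
[2.1.1] false AND true = false
[2.1] NOT false = true
[2.2] true AND true AND true = true
[2.3.2] true AND true = true
[2.3] true AND true = true
[2] true AND true AND true = true
[root] true → true = true
Overall: true → permitted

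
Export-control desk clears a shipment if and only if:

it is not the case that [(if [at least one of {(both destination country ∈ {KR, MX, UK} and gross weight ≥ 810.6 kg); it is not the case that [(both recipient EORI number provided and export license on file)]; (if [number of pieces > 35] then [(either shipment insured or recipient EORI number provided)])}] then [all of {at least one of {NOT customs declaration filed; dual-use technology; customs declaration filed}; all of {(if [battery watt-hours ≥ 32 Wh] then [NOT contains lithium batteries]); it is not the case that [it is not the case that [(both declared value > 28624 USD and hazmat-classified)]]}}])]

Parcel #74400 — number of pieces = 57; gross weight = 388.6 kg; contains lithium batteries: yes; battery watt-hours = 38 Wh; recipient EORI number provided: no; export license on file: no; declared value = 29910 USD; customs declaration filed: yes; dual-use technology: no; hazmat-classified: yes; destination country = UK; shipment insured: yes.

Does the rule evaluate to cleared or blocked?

Cleared

Atomic conditions:
  destination country ∈ {KR, MX, UK}: UK is in the set → true
  gross weight ≥ 810.6 kg: 388.6 ≥ 810.6 is false
  recipient EORI number provided: no → false
  export license on file: no → false
  number of pieces > 35: 57 > 35 is true
  shipment insured: yes → true
  NOT customs declaration filed: yes → false
  dual-use technology: no → false
  customs declaration filed: yes → true
  battery watt-hours ≥ 32 Wh: 38 ≥ 32 is true
  NOT contains lithium batteries: yes → false
  declared value > 28624 USD: 29910 > 28624 is true
  hazmat-classified: yes → true
Combine:
[1.1.1] true AND false = false
[1.1.2.1] false AND false = false
[1.1.2] NOT false = true
[1.1.3.2] true OR false = true
[1.1.3] true → true = true
[1.1] false OR true OR true = true
[1.2.1] false OR false OR true = true
[1.2.2.1] true → false = false
[1.2.2.2.1.1] true AND true = true
[1.2.2.2.1] NOT true = false
[1.2.2.2] NOT false = true
[1.2.2] false AND true = false
[1.2] true AND false = false
[1] true → false = false
[root] NOT false = true
Overall: true → cleared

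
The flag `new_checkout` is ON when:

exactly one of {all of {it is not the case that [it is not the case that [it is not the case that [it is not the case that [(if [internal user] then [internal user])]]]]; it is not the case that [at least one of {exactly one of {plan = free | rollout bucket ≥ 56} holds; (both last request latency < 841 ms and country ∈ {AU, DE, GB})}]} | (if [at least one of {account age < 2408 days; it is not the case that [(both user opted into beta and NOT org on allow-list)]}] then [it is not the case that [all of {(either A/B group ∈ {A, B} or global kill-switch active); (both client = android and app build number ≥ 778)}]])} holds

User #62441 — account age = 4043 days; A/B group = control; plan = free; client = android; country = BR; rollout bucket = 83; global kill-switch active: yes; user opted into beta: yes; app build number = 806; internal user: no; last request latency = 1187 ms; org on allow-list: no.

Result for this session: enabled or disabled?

Disabled

Atomic conditions:
  internal user: no → false
  plan = free: free == free is true
  rollout bucket ≥ 56: 83 ≥ 56 is true
  last request latency < 841 ms: 1187 < 841 is false
  country ∈ {AU, DE, GB}: BR is not in the set → false
  account age < 2408 days: 4043 < 2408 is false
  user opted into beta: yes → true
  NOT org on allow-list: no → true
  A/B group ∈ {A, B}: control is not in the set → false
  global kill-switch active: yes → true
  client = android: android == android is true
  app build number ≥ 778: 806 ≥ 778 is true
Combine:
[1.1.1.1.1.1] false → false (antecedent false ⇒ implication holds) = true
[1.1.1.1.1] NOT true = false
[1.1.1.1] NOT false = true
[1.1.1] NOT true = false
[1.1] NOT false = true
[1.2.1.1] exactly-one(true, true) = false
[1.2.1.2] false AND false = false
[1.2.1] false OR false = false
[1.2] NOT false = true
[1] true AND true = true
[2.1.2.1] true AND true = true
[2.1.2] NOT true = false
[2.1] false OR false = false
[2.2.1.1] false OR true = true
[2.2.1.2] true AND true = true
[2.2.1] true AND true = true
[2.2] NOT true = false
[2] false → false (antecedent false ⇒ implication holds) = true
[root] exactly-one(true, true) = false
Overall: false → disabled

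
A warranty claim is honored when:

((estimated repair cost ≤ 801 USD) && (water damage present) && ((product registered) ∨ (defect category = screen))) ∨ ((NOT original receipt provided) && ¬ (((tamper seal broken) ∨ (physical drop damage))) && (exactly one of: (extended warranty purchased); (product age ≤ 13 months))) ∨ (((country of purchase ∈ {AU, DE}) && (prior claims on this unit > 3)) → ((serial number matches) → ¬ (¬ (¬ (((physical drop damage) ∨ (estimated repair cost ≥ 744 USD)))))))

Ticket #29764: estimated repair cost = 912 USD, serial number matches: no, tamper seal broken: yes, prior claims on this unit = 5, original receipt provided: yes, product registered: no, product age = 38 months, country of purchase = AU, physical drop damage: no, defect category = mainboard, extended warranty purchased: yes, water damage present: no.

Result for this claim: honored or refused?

Honored

Atomic conditions:
  estimated repair cost ≤ 801 USD: 912 ≤ 801 is false
  water damage present: no → false
  product registered: no → false
  defect category = screen: mainboard == screen is false
  NOT original receipt provided: yes → false
  tamper seal broken: yes → true
  physical drop damage: no → false
  extended warranty purchased: yes → true
  product age ≤ 13 months: 38 ≤ 13 is false
  country of purchase ∈ {AU, DE}: AU is in the set → true
  prior claims on this unit > 3: 5 > 3 is true
  serial number matches: no → false
  estimated repair cost ≥ 744 USD: 912 ≥ 744 is true
Combine:
[1.3] false OR false = false
[1] false AND false AND false = false
[2.2.1] true OR false = true
[2.2] NOT true = false
[2.3] exactly-one(true, false) = true
[2] false AND false AND true = false
[3.1] true AND true = true
[3.2.2.1.1.1] false OR true = true
[3.2.2.1.1] NOT true = false
[3.2.2.1] NOT false = true
[3.2.2] NOT true = false
[3.2] false → false (antecedent false ⇒ implication holds) = true
[3] true → true = true
[root] false OR false OR true = true
Overall: true → honored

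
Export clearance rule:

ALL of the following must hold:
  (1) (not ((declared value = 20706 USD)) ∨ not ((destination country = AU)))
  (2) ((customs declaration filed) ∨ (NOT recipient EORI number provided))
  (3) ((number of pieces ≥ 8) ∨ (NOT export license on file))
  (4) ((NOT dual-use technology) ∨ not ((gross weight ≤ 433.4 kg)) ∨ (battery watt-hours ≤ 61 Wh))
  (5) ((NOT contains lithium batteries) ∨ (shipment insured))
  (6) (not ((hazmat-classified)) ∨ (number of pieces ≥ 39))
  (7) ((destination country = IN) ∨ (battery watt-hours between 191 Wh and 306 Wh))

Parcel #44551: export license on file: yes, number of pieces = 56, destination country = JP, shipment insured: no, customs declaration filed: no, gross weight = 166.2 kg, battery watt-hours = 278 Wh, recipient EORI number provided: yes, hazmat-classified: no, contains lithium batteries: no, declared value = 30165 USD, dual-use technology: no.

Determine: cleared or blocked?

Blocked

Atomic conditions:
  declared value = 20706 USD: 30165 == 20706 is false
  destination country = AU: JP == AU is false
  customs declaration filed: no → false
  NOT recipient EORI number provided: yes → false
  number of pieces ≥ 8: 56 ≥ 8 is true
  NOT export license on file: yes → false
  NOT dual-use technology: no → true
  gross weight ≤ 433.4 kg: 166.2 ≤ 433.4 is true
  battery watt-hours ≤ 61 Wh: 278 ≤ 61 is false
  NOT contains lithium batteries: no → true
  shipment insured: no → false
  hazmat-classified: no → false
  number of pieces ≥ 39: 56 ≥ 39 is true
  destination country = IN: JP == IN is false
  battery watt-hours between 191 Wh and 306 Wh: 278 in [191, 306] is true
Combine:
[1.1] NOT false = true
[1.2] NOT false = true
[1] true OR true = true
[2] false OR false = false
[3] true OR false = true
[4.2] NOT true = false
[4] true OR false OR false = true
[5] true OR false = true
[6.1] NOT false = true
[6] true OR true = true
[7] false OR true = true
[root] true AND false AND true AND true AND true AND true AND true = false
Overall: false → blocked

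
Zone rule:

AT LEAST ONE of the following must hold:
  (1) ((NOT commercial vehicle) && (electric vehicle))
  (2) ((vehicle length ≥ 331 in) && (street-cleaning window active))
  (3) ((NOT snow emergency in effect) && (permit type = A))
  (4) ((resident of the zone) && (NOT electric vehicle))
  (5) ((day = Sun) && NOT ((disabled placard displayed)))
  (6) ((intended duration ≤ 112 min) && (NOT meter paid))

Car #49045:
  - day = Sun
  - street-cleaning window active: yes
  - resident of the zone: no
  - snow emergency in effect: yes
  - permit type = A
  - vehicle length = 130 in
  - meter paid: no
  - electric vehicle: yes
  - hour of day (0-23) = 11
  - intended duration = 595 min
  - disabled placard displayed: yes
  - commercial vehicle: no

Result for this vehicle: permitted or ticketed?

Atomic conditions:
  NOT commercial vehicle: no → true
  electric vehicle: yes → true
  vehicle length ≥ 331 in: 130 ≥ 331 is false
  street-cleaning window active: yes → true
  NOT snow emergency in effect: yes → false
  permit type = A: A == A is true
  resident of the zone: no → false
  NOT electric vehicle: yes → false
  day = Sun: Sun == Sun is true
  disabled placard displayed: yes → true
  intended duration ≤ 112 min: 595 ≤ 112 is false
  NOT meter paid: no → true
Combine:
[1] true AND true = true
[2] false AND true = false
[3] false AND true = false
[4] false AND false = false
[5.2] NOT true = false
[5] true AND false = false
[6] false AND true = false
[root] true OR false OR false OR false OR false OR false = true
Overall: true → permitted

Permitted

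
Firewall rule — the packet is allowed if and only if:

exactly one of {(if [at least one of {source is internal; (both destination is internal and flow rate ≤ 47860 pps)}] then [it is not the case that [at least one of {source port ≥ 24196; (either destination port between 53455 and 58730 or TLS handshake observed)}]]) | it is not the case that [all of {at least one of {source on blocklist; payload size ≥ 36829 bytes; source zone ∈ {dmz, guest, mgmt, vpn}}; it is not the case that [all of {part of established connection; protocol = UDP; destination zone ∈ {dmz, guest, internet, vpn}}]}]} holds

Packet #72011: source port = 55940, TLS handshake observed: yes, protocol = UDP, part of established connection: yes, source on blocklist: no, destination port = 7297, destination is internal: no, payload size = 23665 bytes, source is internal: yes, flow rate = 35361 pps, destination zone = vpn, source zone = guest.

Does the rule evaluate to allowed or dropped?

Allowed

Atomic conditions:
  source is internal: yes → true
  destination is internal: no → false
  flow rate ≤ 47860 pps: 35361 ≤ 47860 is true
  source port ≥ 24196: 55940 ≥ 24196 is true
  destination port between 53455 and 58730: 7297 in [53455, 58730] is false
  TLS handshake observed: yes → true
  source on blocklist: no → false
  payload size ≥ 36829 bytes: 23665 ≥ 36829 is false
  source zone ∈ {dmz, guest, mgmt, vpn}: guest is in the set → true
  part of established connection: yes → true
  protocol = UDP: UDP == UDP is true
  destination zone ∈ {dmz, guest, internet, vpn}: vpn is in the set → true
Combine:
[1.1.2] false AND true = false
[1.1] true OR false = true
[1.2.1.2] false OR true = true
[1.2.1] true OR true = true
[1.2] NOT true = false
[1] true → false = false
[2.1.1] false OR false OR true = true
[2.1.2.1] true AND true AND true = true
[2.1.2] NOT true = false
[2.1] true AND false = false
[2] NOT false = true
[root] exactly-one(false, true) = true
Overall: true → allowed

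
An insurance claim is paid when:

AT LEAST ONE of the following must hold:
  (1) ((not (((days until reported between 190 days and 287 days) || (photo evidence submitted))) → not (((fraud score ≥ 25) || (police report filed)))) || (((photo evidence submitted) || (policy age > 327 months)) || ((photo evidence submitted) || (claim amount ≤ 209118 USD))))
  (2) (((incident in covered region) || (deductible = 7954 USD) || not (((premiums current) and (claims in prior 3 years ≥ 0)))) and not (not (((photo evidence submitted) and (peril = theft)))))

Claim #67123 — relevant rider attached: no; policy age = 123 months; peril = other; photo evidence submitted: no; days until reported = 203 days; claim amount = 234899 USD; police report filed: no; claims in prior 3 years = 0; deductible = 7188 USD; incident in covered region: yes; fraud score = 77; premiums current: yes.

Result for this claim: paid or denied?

Paid

Atomic conditions:
  days until reported between 190 days and 287 days: 203 in [190, 287] is true
  photo evidence submitted: no → false
  fraud score ≥ 25: 77 ≥ 25 is true
  police report filed: no → false
  policy age > 327 months: 123 > 327 is false
  claim amount ≤ 209118 USD: 234899 ≤ 209118 is false
  incident in covered region: yes → true
  deductible = 7954 USD: 7188 == 7954 is false
  premiums current: yes → true
  claims in prior 3 years ≥ 0: 0 ≥ 0 is true
  peril = theft: other == theft is false
Combine:
[1.1.1.1] true OR false = true
[1.1.1] NOT true = false
[1.1.2.1] true OR false = true
[1.1.2] NOT true = false
[1.1] false → false (antecedent false ⇒ implication holds) = true
[1.2.1] false OR false = false
[1.2.2] false OR false = false
[1.2] false OR false = false
[1] true OR false = true
[2.1.3.1] true AND true = true
[2.1.3] NOT true = false
[2.1] true OR false OR false = true
[2.2.1.1] false AND false = false
[2.2.1] NOT false = true
[2.2] NOT true = false
[2] true AND false = false
[root] true OR false = true
Overall: true → paid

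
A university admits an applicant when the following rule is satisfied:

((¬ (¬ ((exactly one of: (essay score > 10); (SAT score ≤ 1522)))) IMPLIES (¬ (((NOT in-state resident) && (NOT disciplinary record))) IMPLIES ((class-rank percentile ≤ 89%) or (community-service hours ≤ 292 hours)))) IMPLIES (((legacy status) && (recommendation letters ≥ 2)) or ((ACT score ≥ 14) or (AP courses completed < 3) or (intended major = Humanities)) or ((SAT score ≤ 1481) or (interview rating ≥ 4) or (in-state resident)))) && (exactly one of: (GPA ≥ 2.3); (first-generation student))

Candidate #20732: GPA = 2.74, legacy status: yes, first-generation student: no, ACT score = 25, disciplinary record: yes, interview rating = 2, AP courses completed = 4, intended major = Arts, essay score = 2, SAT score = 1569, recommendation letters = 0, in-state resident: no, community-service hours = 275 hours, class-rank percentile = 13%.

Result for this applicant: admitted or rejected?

Admitted

Atomic conditions:
  essay score > 10: 2 > 10 is false
  SAT score ≤ 1522: 1569 ≤ 1522 is false
  NOT in-state resident: no → true
  NOT disciplinary record: yes → false
  class-rank percentile ≤ 89%: 13 ≤ 89 is true
  community-service hours ≤ 292 hours: 275 ≤ 292 is true
  legacy status: yes → true
  recommendation letters ≥ 2: 0 ≥ 2 is false
  ACT score ≥ 14: 25 ≥ 14 is true
  AP courses completed < 3: 4 < 3 is false
  intended major = Humanities: Arts == Humanities is false
  SAT score ≤ 1481: 1569 ≤ 1481 is false
  interview rating ≥ 4: 2 ≥ 4 is false
  in-state resident: no → false
  GPA ≥ 2.3: 2.74 ≥ 2.3 is true
  first-generation student: no → false
Combine:
[1.1.1.1.1] exactly-one(false, false) = false
[1.1.1.1] NOT false = true
[1.1.1] NOT true = false
[1.1.2.1.1] true AND false = false
[1.1.2.1] NOT false = true
[1.1.2.2] true OR true = true
[1.1.2] true → true = true
[1.1] false → true (antecedent false ⇒ implication holds) = true
[1.2.1] true AND false = false
[1.2.2] true OR false OR false = true
[1.2.3] false OR false OR false = false
[1.2] false OR true OR false = true
[1] true → true = true
[2] exactly-one(true, false) = true
[root] true AND true = true
Overall: true → admitted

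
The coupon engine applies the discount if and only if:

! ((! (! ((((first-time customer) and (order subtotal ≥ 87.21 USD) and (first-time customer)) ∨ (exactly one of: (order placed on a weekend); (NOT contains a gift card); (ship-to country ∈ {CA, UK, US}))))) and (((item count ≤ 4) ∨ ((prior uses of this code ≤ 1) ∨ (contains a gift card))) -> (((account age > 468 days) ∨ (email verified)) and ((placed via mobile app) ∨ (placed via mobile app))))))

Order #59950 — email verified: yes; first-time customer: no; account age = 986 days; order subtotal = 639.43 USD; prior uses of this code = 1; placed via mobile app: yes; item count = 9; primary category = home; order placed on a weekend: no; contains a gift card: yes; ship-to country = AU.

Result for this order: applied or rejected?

Applied

Atomic conditions:
  first-time customer: no → false
  order subtotal ≥ 87.21 USD: 639.43 ≥ 87.21 is true
  order placed on a weekend: no → false
  NOT contains a gift card: yes → false
  ship-to country ∈ {CA, UK, US}: AU is not in the set → false
  item count ≤ 4: 9 ≤ 4 is false
  prior uses of this code ≤ 1: 1 ≤ 1 is true
  contains a gift card: yes → true
  account age > 468 days: 986 > 468 is true
  email verified: yes → true
  placed via mobile app: yes → true
Combine:
[1.1.1.1.1] false AND true AND false = false
[1.1.1.1.2] exactly-one(false, false, false) = false
[1.1.1.1] false OR false = false
[1.1.1] NOT false = true
[1.1] NOT true = false
[1.2.1.2] true OR true = true
[1.2.1] false OR true = true
[1.2.2.1] true OR true = true
[1.2.2.2] true OR true = true
[1.2.2] true AND true = true
[1.2] true → true = true
[1] false AND true = false
[root] NOT false = true
Overall: true → applied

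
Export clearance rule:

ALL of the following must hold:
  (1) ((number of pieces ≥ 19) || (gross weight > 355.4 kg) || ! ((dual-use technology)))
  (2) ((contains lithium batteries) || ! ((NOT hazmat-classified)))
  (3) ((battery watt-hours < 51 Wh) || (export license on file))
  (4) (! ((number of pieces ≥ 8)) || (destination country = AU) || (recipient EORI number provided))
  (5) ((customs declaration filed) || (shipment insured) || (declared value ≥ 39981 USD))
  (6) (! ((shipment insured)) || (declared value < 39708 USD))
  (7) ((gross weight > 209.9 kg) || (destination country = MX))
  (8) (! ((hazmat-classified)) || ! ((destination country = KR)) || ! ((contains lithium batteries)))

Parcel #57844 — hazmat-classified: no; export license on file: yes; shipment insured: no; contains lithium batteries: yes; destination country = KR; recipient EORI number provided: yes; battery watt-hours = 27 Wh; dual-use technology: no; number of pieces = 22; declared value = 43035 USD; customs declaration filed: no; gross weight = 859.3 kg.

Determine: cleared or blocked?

Atomic conditions:
  number of pieces ≥ 19: 22 ≥ 19 is true
  gross weight > 355.4 kg: 859.3 > 355.4 is true
  dual-use technology: no → false
  contains lithium batteries: yes → true
  NOT hazmat-classified: no → true
  battery watt-hours < 51 Wh: 27 < 51 is true
  export license on file: yes → true
  number of pieces ≥ 8: 22 ≥ 8 is true
  destination country = AU: KR == AU is false
  recipient EORI number provided: yes → true
  customs declaration filed: no → false
  shipment insured: no → false
  declared value ≥ 39981 USD: 43035 ≥ 39981 is true
  declared value < 39708 USD: 43035 < 39708 is false
  gross weight > 209.9 kg: 859.3 > 209.9 is true
  destination country = MX: KR == MX is false
  hazmat-classified: no → false
  destination country = KR: KR == KR is true
Combine:
[1.3] NOT false = true
[1] true OR true OR true = true
[2.2] NOT true = false
[2] true OR false = true
[3] true OR true = true
[4.1] NOT true = false
[4] false OR false OR true = true
[5] false OR false OR true = true
[6.1] NOT false = true
[6] true OR false = true
[7] true OR false = true
[8.1] NOT false = true
[8.2] NOT true = false
[8.3] NOT true = false
[8] true OR false OR false = true
[root] true AND true AND true AND true AND true AND true AND true AND true = true
Overall: true → cleared

Cleared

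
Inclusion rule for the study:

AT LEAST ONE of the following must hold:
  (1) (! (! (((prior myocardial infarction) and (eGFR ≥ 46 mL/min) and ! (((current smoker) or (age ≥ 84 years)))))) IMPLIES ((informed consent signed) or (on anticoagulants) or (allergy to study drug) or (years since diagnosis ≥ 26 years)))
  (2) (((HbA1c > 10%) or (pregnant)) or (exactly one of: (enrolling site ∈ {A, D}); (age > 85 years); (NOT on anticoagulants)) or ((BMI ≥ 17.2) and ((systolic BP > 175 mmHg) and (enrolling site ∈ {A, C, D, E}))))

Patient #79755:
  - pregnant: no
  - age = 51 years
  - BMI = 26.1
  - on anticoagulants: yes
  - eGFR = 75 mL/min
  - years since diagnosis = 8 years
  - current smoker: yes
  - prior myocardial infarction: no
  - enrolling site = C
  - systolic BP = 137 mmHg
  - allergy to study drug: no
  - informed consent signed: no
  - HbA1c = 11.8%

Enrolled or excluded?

Enrolled

Atomic conditions:
  prior myocardial infarction: no → false
  eGFR ≥ 46 mL/min: 75 ≥ 46 is true
  current smoker: yes → true
  age ≥ 84 years: 51 ≥ 84 is false
  informed consent signed: no → false
  on anticoagulants: yes → true
  allergy to study drug: no → false
  years since diagnosis ≥ 26 years: 8 ≥ 26 is false
  HbA1c > 10%: 11.8 > 10 is true
  pregnant: no → false
  enrolling site ∈ {A, D}: C is not in the set → false
  age > 85 years: 51 > 85 is false
  NOT on anticoagulants: yes → false
  BMI ≥ 17.2: 26.1 ≥ 17.2 is true
  systolic BP > 175 mmHg: 137 > 175 is false
  enrolling site ∈ {A, C, D, E}: C is in the set → true
Combine:
[1.1.1.1.3.1] true OR false = true
[1.1.1.1.3] NOT true = false
[1.1.1.1] false AND true AND false = false
[1.1.1] NOT false = true
[1.1] NOT true = false
[1.2] false OR true OR false OR false = true
[1] false → true (antecedent false ⇒ implication holds) = true
[2.1] true OR false = true
[2.2] exactly-one(false, false, false) = false
[2.3.2] false AND true = false
[2.3] true AND false = false
[2] true OR false OR false = true
[root] true OR true = true
Overall: true → enrolled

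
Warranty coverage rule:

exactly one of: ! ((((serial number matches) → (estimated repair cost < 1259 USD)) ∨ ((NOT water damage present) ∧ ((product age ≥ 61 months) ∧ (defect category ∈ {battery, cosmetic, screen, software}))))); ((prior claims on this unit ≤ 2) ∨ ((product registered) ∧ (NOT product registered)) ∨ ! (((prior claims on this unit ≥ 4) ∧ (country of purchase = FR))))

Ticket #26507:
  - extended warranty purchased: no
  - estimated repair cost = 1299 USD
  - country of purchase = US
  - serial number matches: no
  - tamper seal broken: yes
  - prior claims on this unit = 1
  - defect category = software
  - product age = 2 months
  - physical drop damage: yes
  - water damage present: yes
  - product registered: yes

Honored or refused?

Atomic conditions:
  serial number matches: no → false
  estimated repair cost < 1259 USD: 1299 < 1259 is false
  NOT water damage present: yes → false
  product age ≥ 61 months: 2 ≥ 61 is false
  defect category ∈ {battery, cosmetic, screen, software}: software is in the set → true
  prior claims on this unit ≤ 2: 1 ≤ 2 is true
  product registered: yes → true
  NOT product registered: yes → false
  prior claims on this unit ≥ 4: 1 ≥ 4 is false
  country of purchase = FR: US == FR is false
Combine:
[1.1.1] false → false (antecedent false ⇒ implication holds) = true
[1.1.2.2] false AND true = false
[1.1.2] false AND false = false
[1.1] true OR false = true
[1] NOT true = false
[2.2] true AND false = false
[2.3.1] false AND false = false
[2.3] NOT false = true
[2] true OR false OR true = true
[root] exactly-one(false, true) = true
Overall: true → honored

Honored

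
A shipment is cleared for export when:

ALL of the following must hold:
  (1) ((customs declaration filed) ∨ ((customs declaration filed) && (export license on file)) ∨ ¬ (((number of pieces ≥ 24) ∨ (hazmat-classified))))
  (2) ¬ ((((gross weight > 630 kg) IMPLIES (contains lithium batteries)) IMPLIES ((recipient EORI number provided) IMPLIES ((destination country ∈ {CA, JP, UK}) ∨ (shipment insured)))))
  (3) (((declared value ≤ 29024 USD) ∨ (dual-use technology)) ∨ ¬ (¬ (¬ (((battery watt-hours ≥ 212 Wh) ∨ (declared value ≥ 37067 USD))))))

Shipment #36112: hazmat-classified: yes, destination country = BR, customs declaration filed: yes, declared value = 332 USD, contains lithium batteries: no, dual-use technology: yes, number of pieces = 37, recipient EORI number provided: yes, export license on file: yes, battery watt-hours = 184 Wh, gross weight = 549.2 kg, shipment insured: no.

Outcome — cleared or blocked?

Atomic conditions:
  customs declaration filed: yes → true
  export license on file: yes → true
  number of pieces ≥ 24: 37 ≥ 24 is true
  hazmat-classified: yes → true
  gross weight > 630 kg: 549.2 > 630 is false
  contains lithium batteries: no → false
  recipient EORI number provided: yes → true
  destination country ∈ {CA, JP, UK}: BR is not in the set → false
  shipment insured: no → false
  declared value ≤ 29024 USD: 332 ≤ 29024 is true
  dual-use technology: yes → true
  battery watt-hours ≥ 212 Wh: 184 ≥ 212 is false
  declared value ≥ 37067 USD: 332 ≥ 37067 is false
Combine:
[1.2] true AND true = true
[1.3.1] true OR true = true
[1.3] NOT true = false
[1] true OR true OR false = true
[2.1.1] false → false (antecedent false ⇒ implication holds) = true
[2.1.2.2] false OR false = false
[2.1.2] true → false = false
[2.1] true → false = false
[2] NOT false = true
[3.1] true OR true = true
[3.2.1.1.1] false OR false = false
[3.2.1.1] NOT false = true
[3.2.1] NOT true = false
[3.2] NOT false = true
[3] true OR true = true
[root] true AND true AND true = true
Overall: true → cleared

Cleared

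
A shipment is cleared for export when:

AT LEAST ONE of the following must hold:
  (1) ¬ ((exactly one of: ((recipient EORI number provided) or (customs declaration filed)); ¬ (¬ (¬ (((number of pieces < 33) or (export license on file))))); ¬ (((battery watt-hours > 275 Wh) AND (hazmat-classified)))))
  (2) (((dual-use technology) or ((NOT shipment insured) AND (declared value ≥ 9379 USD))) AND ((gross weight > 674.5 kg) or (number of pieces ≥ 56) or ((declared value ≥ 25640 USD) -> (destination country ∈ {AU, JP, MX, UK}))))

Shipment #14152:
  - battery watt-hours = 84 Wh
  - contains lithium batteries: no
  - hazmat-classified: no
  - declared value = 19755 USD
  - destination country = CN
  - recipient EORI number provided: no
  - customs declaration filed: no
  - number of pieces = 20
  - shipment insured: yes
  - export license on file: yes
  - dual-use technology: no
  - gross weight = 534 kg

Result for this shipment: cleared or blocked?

Blocked

Atomic conditions:
  recipient EORI number provided: no → false
  customs declaration filed: no → false
  number of pieces < 33: 20 < 33 is true
  export license on file: yes → true
  battery watt-hours > 275 Wh: 84 > 275 is false
  hazmat-classified: no → false
  dual-use technology: no → false
  NOT shipment insured: yes → false
  declared value ≥ 9379 USD: 19755 ≥ 9379 is true
  gross weight > 674.5 kg: 534 > 674.5 is false
  number of pieces ≥ 56: 20 ≥ 56 is false
  declared value ≥ 25640 USD: 19755 ≥ 25640 is false
  destination country ∈ {AU, JP, MX, UK}: CN is not in the set → false
Combine:
[1.1.1] false OR false = false
[1.1.2.1.1.1] true OR true = true
[1.1.2.1.1] NOT true = false
[1.1.2.1] NOT false = true
[1.1.2] NOT true = false
[1.1.3.1] false AND false = false
[1.1.3] NOT false = true
[1.1] exactly-one(false, false, true) = true
[1] NOT true = false
[2.1.2] false AND true = false
[2.1] false OR false = false
[2.2.3] false → false (antecedent false ⇒ implication holds) = true
[2.2] false OR false OR true = true
[2] false AND true = false
[root] false OR false = false
Overall: false → blocked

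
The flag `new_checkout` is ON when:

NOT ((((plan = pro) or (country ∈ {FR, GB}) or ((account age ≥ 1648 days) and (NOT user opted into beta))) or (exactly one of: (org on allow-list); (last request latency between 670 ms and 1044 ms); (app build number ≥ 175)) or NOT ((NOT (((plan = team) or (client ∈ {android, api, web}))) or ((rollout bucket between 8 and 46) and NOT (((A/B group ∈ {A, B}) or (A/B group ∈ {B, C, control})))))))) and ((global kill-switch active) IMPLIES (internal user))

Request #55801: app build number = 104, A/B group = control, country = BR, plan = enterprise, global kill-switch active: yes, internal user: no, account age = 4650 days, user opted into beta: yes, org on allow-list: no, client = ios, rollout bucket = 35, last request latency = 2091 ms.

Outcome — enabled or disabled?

Atomic conditions:
  plan = pro: enterprise == pro is false
  country ∈ {FR, GB}: BR is not in the set → false
  account age ≥ 1648 days: 4650 ≥ 1648 is true
  NOT user opted into beta: yes → false
  org on allow-list: no → false
  last request latency between 670 ms and 1044 ms: 2091 in [670, 1044] is false
  app build number ≥ 175: 104 ≥ 175 is false
  plan = team: enterprise == team is false
  client ∈ {android, api, web}: ios is not in the set → false
  rollout bucket between 8 and 46: 35 in [8, 46] is true
  A/B group ∈ {A, B}: control is not in the set → false
  A/B group ∈ {B, C, control}: control is in the set → true
  global kill-switch active: yes → true
  internal user: no → false
Combine:
[1.1.1.3] true AND false = false
[1.1.1] false OR false OR false = false
[1.1.2] exactly-one(false, false, false) = false
[1.1.3.1.1.1] false OR false = false
[1.1.3.1.1] NOT false = true
[1.1.3.1.2.2.1] false OR true = true
[1.1.3.1.2.2] NOT true = false
[1.1.3.1.2] true AND false = false
[1.1.3.1] true OR false = true
[1.1.3] NOT true = false
[1.1] false OR false OR false = false
[1] NOT false = true
[2] true → false = false
[root] true AND false = false
Overall: false → disabled

Disabled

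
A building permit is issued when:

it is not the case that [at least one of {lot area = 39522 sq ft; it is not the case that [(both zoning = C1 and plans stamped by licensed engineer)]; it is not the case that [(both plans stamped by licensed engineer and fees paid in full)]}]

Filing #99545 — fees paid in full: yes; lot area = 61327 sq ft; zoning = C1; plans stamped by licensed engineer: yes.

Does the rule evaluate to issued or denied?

Atomic conditions:
  lot area = 39522 sq ft: 61327 == 39522 is false
  zoning = C1: C1 == C1 is true
  plans stamped by licensed engineer: yes → true
  fees paid in full: yes → true
Combine:
[1.2.1] true AND true = true
[1.2] NOT true = false
[1.3.1] true AND true = true
[1.3] NOT true = false
[1] false OR false OR false = false
[root] NOT false = true
Overall: true → issued

Issued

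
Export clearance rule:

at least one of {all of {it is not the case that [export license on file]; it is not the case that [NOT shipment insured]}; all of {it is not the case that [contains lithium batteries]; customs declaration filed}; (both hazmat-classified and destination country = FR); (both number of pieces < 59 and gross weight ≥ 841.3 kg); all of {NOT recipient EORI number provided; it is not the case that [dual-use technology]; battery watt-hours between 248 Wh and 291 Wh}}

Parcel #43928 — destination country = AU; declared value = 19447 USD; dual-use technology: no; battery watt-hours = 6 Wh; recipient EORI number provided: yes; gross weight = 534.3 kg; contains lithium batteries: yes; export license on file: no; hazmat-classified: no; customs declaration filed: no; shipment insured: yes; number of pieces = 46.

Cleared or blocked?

Atomic conditions:
  export license on file: no → false
  NOT shipment insured: yes → false
  contains lithium batteries: yes → true
  customs declaration filed: no → false
  hazmat-classified: no → false
  destination country = FR: AU == FR is false
  number of pieces < 59: 46 < 59 is true
  gross weight ≥ 841.3 kg: 534.3 ≥ 841.3 is false
  NOT recipient EORI number provided: yes → false
  dual-use technology: no → false
  battery watt-hours between 248 Wh and 291 Wh: 6 in [248, 291] is false
Combine:
[1.1] NOT false = true
[1.2] NOT false = true
[1] true AND true = true
[2.1] NOT true = false
[2] false AND false = false
[3] false AND false = false
[4] true AND false = false
[5.2] NOT false = true
[5] false AND true AND false = false
[root] true OR false OR false OR false OR false = true
Overall: true → cleared

Cleared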